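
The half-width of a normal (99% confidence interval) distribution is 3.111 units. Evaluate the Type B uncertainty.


u_B = half_width / 2.576
u_B = 3.111 / 2.576
u_B = 1.2077

1.2077


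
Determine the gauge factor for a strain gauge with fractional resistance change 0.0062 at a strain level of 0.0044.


GF = (dR/R) / epsilon
= 0.0062 / 0.0044
= 1.4091

1.4091


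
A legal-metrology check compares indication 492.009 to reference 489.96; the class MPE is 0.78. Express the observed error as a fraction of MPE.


e = indication - reference = 492.009 - 489.96 = 2.0490
|e| = 2.0490
ratio = |e| / MPE = 2.0490 / 0.78
ratio = 2.6269

2.6269


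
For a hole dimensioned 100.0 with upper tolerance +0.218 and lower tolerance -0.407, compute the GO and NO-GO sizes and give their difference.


GO = nominal - lower_tol (smallest hole = maximum material condition)
GO = 100.0 - 0.407 = 99.593
NO-GO = nominal + upper_tol (largest hole = least material condition)
NO-GO = 100.0 + 0.218 = 100.218
spread = NO-GO - GO = 100.218 - 99.593 = 0.6250

0.6250


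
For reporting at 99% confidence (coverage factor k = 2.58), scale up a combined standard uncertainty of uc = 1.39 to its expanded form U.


U = k * uc
U = 2.58 * 1.39
U = 3.5862

3.5862


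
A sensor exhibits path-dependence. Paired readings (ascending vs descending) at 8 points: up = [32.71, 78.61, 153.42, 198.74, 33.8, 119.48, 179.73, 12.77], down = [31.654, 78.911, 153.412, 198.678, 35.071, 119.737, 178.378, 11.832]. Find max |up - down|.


|32.71 - 31.654| = 1.0560
|78.61 - 78.911| = 0.3010
|153.42 - 153.412| = 0.0080
|198.74 - 198.678| = 0.0620
|33.8 - 35.071| = 1.2710
|119.48 - 119.737| = 0.2570
|179.73 - 178.378| = 1.3520
|12.77 - 11.832| = 0.9380
hysteresis = max(diffs) = 1.3520

1.3520


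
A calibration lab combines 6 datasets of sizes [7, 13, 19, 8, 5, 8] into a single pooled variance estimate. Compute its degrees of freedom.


nu = sum_i (n_i - 1)
nu = ((7 - 1) + (13 - 1) + (19 - 1) + (8 - 1) + (5 - 1) + (8 - 1))
nu = 6 + 12 + 18 + 7 + 4 + 7
nu = 54

54


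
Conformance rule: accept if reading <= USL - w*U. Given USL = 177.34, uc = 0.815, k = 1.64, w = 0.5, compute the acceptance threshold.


U = k * uc = 1.64 * 0.815 = 1.3366
guard band g = w * U = 0.5 * 1.3366 = 0.6683
AL = USL - g = 177.34 - 0.6683
AL = 176.6717

176.6717


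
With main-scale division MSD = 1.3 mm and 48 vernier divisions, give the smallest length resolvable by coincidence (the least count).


LC = MSD / n_div
= 1.3 / 48
= 0.0271

0.0271


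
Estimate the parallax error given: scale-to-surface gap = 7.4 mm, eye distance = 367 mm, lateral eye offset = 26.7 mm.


error = h * offset / d
= 7.4 * 26.7 / 367
= 0.5384

0.5384


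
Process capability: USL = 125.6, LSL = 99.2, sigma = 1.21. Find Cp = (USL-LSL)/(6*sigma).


Cp = (USL - LSL) / (6 * sigma)
= (125.6 - 99.2) / (6 * 1.21)
= 26.4000 / 7.2600
= 3.6364

3.6364


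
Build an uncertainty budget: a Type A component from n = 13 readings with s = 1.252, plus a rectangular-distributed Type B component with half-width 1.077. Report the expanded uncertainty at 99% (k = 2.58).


u_A = s / sqrt(n) = 1.252 / sqrt(13) = 0.34724232
u_B = half_width / sqrt(3) = 1.077 / sqrt(3) = 0.62180624
uc = sqrt(u_A^2 + u_B^2) = sqrt(0.34724232^2 + 0.62180624^2) = 0.71219395
U = k * uc = 2.58 * 0.71219395
U = 1.8375

1.8375


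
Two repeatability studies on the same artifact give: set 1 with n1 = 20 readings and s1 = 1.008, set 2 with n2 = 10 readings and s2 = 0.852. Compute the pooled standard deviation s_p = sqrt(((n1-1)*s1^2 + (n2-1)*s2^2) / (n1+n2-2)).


s_p = sqrt(((n1-1)*s1^2 + (n2-1)*s2^2) / (n1+n2-2))
numerator = (20-1)*1.008^2 + (10-1)*0.852^2 = 19.305216 + 6.533136 = 25.838352
denominator = 20 + 10 - 2 = 28
s_p^2 = 25.838352 / 28 = 0.92279829
s_p = sqrt(0.92279829) = 0.9606

0.9606


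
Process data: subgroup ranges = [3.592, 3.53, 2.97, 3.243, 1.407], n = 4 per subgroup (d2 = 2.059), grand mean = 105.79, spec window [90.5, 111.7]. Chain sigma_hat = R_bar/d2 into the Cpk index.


R_bar = (3.592 + 3.53 + 2.97 + 3.243 + 1.407) / 5 = 2.9484
sigma = R_bar / d2 = 2.9484 / 2.059 = 1.4319573
Cp = (USL - LSL)/(6*sigma) = (111.7 - 90.5)/(6*1.4319573) = 2.4675
Cpu = (111.7 - 105.79)/(3*1.4319573) = 1.3757
Cpl = (105.79 - 90.5)/(3*1.4319573) = 3.5592
Cpk = min(Cpu, Cpl) = 1.3757

1.3757


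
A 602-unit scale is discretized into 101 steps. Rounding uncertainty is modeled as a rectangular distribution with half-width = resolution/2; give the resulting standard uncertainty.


resolution = range / divisions
resolution = 602 / 101 = 5.960396
u_res = resolution / (2*sqrt(3))
u_res = 5.960396 / 3.4641016
u_res = 1.7206

1.7206


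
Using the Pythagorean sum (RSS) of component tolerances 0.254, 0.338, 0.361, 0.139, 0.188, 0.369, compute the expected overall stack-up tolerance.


RSS = sqrt(0.254^2 + 0.338^2 + 0.361^2 + 0.139^2 + 0.188^2 + 0.369^2)
= sqrt(0.499907)
= 0.7070

0.7070


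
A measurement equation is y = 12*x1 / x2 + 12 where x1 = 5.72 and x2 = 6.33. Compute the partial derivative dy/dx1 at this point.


y = 12*x1 / x2 + 12
dy/dx1 = 12/x2
Evaluate at x2 = 6.33: c1 = 12 / 6.33
c1 = 1.8957

1.8957


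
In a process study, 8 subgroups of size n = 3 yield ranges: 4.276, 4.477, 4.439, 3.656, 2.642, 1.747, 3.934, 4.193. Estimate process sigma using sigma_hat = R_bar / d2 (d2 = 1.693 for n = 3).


R_bar = (4.276 + 4.477 + 4.439 + 3.656 + 2.642 + 1.747 + 3.934 + 4.193) / 8
R_bar = 29.364 / 8 = 3.6705
sigma_hat = R_bar / d2 = 3.6705 / 1.693 = 2.1680

2.1680


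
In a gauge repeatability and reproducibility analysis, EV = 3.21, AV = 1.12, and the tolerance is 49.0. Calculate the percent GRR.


GRR = sqrt(EV^2 + AV^2) = sqrt(3.21^2 + 1.12^2) = 3.3997794
%GRR = GRR / tol * 100 = 3.3997794 / 49.0 * 100
%GRR = 6.9383

6.9383


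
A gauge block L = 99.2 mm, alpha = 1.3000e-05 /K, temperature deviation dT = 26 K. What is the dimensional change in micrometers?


dL = L * alpha * dT
= 99.2 * 1.3000e-05 * 26
= 0.0335296 mm
dL_um = 0.0335296 * 1000 = 33.5296 um

33.5296


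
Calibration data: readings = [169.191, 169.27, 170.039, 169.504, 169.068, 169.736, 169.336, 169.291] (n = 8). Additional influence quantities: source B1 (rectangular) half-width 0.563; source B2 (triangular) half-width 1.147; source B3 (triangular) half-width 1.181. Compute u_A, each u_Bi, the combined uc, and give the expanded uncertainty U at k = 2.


mean = (169.191 + 169.27 + 170.039 + 169.504 + 169.068 + 169.736 + 169.336 + 169.291) / 8 = 169.429375
s = sqrt(sum((x - mean)^2)/(n-1)) = 0.31890703
u_A = s / sqrt(n) = 0.31890703 / sqrt(8) = 0.11275066
u_B1 = 0.563 / sqrt(3) = 0.3250482
u_B2 = 1.147 / sqrt(6) = 0.46826079
u_B3 = 1.181 / sqrt(6) = 0.48214123
uc = sqrt(0.11275066^2 + 0.3250482^2 + 0.46826079^2 + 0.48214123^2) = 0.75504793
U = k * uc = 2 * 0.75504793
U = 1.5101

1.5101


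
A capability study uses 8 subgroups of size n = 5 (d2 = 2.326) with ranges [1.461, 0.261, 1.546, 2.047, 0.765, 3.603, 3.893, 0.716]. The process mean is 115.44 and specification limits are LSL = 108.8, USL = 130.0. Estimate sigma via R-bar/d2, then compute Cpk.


R_bar = (1.461 + 0.261 + 1.546 + 2.047 + 0.765 + 3.603 + 3.893 + 0.716) / 8 = 1.7865
sigma = R_bar / d2 = 1.7865 / 2.326 = 0.76805675
Cp = (USL - LSL)/(6*sigma) = (130.0 - 108.8)/(6*0.76805675) = 4.6004
Cpu = (130.0 - 115.44)/(3*0.76805675) = 6.3190
Cpl = (115.44 - 108.8)/(3*0.76805675) = 2.8817
Cpk = min(Cpu, Cpl) = 2.8817

2.8817


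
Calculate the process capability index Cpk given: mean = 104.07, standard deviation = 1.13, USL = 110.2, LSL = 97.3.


Cpu = (USL - mean) / (3*sigma) = (110.2 - 104.07) / (3*1.13) = 1.8083
Cpl = (mean - LSL) / (3*sigma) = (104.07 - 97.3) / (3*1.13) = 1.9971
Cpk = min(Cpu, Cpl) = 1.8083

1.8083


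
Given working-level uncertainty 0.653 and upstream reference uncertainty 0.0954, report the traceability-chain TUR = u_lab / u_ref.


TUR = u_lab / u_ref
= 0.653 / 0.0954
= 6.8449

6.8449


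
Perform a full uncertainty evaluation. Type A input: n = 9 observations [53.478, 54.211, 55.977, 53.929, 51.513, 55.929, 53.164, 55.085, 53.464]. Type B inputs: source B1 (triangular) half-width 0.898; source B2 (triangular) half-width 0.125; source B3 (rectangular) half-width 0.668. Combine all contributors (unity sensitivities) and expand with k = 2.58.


mean = (53.478 + 54.211 + 55.977 + 53.929 + 51.513 + 55.929 + 53.164 + 55.085 + 53.464) / 9 = 54.08333333
s = sqrt(sum((x - mean)^2)/(n-1)) = 1.4246799
u_A = s / sqrt(n) = 1.4246799 / sqrt(9) = 0.4748933
u_B1 = 0.898 / sqrt(6) = 0.36660696
u_B2 = 0.125 / sqrt(6) = 0.051031036
u_B3 = 0.668 / sqrt(3) = 0.38566998
uc = sqrt(0.4748933^2 + 0.36660696^2 + 0.051031036^2 + 0.38566998^2) = 0.71503133
U = k * uc = 2.58 * 0.71503133
U = 1.8448

1.8448


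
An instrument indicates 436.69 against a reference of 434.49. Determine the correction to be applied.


Correction = standard - reading
= 434.49 - 436.69
= -2.2000

-2.2000


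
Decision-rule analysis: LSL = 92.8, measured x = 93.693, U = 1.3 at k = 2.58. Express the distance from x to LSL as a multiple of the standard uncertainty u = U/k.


u = U / k = 1.3 / 2.58 = 0.50387597
margin = |LSL - x| = |92.8 - 93.693| = 0.893
z = margin / u = 0.893 / 0.50387597
z = 1.7723

1.7723


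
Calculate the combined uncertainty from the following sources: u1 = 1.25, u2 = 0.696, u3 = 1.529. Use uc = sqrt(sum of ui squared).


uc = sqrt(1.25^2 + 0.696^2 + 1.529^2)
uc = sqrt(4.384757)
uc = 2.0940

2.0940


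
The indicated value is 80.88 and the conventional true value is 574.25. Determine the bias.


Systematic error = measured - true
= 80.88 - 574.25
= -493.3700

-493.3700


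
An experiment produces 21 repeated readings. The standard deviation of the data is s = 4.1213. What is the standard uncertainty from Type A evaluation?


u_A = s / sqrt(n)
u_A = 4.1213 / sqrt(21)
u_A = 4.1213 / 4.5825757
u_A = 0.8993

0.8993


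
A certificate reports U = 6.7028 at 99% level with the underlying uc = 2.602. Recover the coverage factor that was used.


k = U / uc
k = 6.7028 / 2.602
k = 2.576

2.576


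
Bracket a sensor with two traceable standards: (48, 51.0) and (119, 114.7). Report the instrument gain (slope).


slope = (y2 - y1) / (x2 - x1)
= (114.7 - 51.0) / (119 - 48)
= 63.7000 / 71
= 0.8972

0.8972


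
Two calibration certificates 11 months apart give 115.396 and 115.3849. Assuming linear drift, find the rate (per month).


rate = (v2 - v1) / months
= (115.3849 - 115.396) / 11
= -0.0111 / 11
= -0.0010

-0.0010


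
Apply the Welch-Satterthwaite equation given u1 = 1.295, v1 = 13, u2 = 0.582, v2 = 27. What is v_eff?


uc = sqrt(u1^2 + u2^2) = sqrt(1.295^2 + 0.582^2) = 1.4197708
v_eff = uc^4 / (u1^4/v1 + u2^4/v2)
= 1.4197708^4 / (1.295^4/13 + 0.582^4/27)
= 4.0632445 / 0.22058886
v_eff = 18.4200

18.4200


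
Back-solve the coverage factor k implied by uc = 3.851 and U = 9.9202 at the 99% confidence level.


k = U / uc
k = 9.9202 / 3.851
k = 2.576

2.576


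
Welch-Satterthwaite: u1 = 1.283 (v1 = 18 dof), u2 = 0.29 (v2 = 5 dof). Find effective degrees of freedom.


uc = sqrt(u1^2 + u2^2) = sqrt(1.283^2 + 0.29^2) = 1.3153665
v_eff = uc^4 / (u1^4/v1 + u2^4/v2)
= 1.3153665^4 / (1.283^4/18 + 0.29^4/5)
= 2.9935541 / 0.1519484
v_eff = 19.7011

19.7011


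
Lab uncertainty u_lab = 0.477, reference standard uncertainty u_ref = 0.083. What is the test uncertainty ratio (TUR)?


TUR = u_lab / u_ref
= 0.477 / 0.083
= 5.7470

5.7470


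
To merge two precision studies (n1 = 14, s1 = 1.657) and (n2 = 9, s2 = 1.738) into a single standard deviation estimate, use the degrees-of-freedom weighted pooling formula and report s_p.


s_p = sqrt(((n1-1)*s1^2 + (n2-1)*s2^2) / (n1+n2-2))
numerator = (14-1)*1.657^2 + (9-1)*1.738^2 = 35.693437 + 24.165152 = 59.858589
denominator = 14 + 9 - 2 = 21
s_p^2 = 59.858589 / 21 = 2.850409
s_p = sqrt(2.850409) = 1.6883

1.6883


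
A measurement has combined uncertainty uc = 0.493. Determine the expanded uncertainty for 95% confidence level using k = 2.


U = k * uc
U = 2 * 0.493
U = 0.9860

0.9860


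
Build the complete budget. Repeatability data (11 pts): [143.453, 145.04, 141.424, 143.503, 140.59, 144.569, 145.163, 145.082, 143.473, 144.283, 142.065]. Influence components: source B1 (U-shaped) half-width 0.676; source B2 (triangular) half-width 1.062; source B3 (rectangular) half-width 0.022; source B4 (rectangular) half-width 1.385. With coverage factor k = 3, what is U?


mean = (143.453 + 145.04 + 141.424 + 143.503 + 140.59 + 144.569 + 145.163 + 145.082 + 143.473 + 144.283 + 142.065) / 11 = 143.5131818
s = sqrt(sum((x - mean)^2)/(n-1)) = 1.5567235
u_A = s / sqrt(n) = 1.5567235 / sqrt(11) = 0.4693698
u_B1 = 0.676 / sqrt(2) = 0.47800418
u_B2 = 1.062 / sqrt(6) = 0.43355968
u_B3 = 0.022 / sqrt(3) = 0.012701706
u_B4 = 1.385 / sqrt(3) = 0.79963012
uc = sqrt(0.4693698^2 + 0.47800418^2 + 0.43355968^2 + 0.012701706^2 + 0.79963012^2) = 1.129752
U = k * uc = 3 * 1.129752
U = 3.3893

3.3893


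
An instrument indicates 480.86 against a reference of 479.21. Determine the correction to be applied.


Correction = standard - reading
= 479.21 - 480.86
= -1.6500

-1.6500


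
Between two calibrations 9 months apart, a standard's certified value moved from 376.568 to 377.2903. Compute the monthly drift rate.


rate = (v2 - v1) / months
= (377.2903 - 376.568) / 9
= 0.7223 / 9
= 0.0803

0.0803


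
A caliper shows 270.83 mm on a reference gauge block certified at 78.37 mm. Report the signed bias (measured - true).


Systematic error = measured - true
= 270.83 - 78.37
= 192.4600

192.4600


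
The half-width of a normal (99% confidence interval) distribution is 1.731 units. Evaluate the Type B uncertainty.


u_B = half_width / 2.576
u_B = 1.731 / 2.576
u_B = 0.6720

0.6720


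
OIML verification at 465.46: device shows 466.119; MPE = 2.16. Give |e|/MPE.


e = indication - reference = 466.119 - 465.46 = 0.6590
|e| = 0.6590
ratio = |e| / MPE = 0.6590 / 2.16
ratio = 0.3051

0.3051


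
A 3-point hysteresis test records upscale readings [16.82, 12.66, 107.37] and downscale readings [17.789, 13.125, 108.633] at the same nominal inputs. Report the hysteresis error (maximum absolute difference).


|16.82 - 17.789| = 0.9690
|12.66 - 13.125| = 0.4650
|107.37 - 108.633| = 1.2630
hysteresis = max(diffs) = 1.2630

1.2630


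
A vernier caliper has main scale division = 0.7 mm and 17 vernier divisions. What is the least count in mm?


LC = MSD / n_div
= 0.7 / 17
= 0.0412

0.0412


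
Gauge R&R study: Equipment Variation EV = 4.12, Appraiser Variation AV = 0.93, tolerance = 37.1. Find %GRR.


GRR = sqrt(EV^2 + AV^2) = sqrt(4.12^2 + 0.93^2) = 4.2236596
%GRR = GRR / tol * 100 = 4.2236596 / 37.1 * 100
%GRR = 11.3845

11.3845


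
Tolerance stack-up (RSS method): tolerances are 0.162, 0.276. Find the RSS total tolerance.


RSS = sqrt(0.162^2 + 0.276^2)
= sqrt(0.10242)
= 0.3200

0.3200


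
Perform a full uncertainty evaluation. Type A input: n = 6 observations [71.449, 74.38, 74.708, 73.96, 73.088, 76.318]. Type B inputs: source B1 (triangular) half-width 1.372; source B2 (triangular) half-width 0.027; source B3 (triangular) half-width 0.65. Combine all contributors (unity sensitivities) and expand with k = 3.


mean = (71.449 + 74.38 + 74.708 + 73.96 + 73.088 + 76.318) / 6 = 73.98383333
s = sqrt(sum((x - mean)^2)/(n-1)) = 1.6345131
u_A = s / sqrt(n) = 1.6345131 / sqrt(6) = 0.66728718
u_B1 = 1.372 / sqrt(6) = 0.56011665
u_B2 = 0.027 / sqrt(6) = 0.011022704
u_B3 = 0.65 / sqrt(6) = 0.26536139
uc = sqrt(0.66728718^2 + 0.56011665^2 + 0.011022704^2 + 0.26536139^2) = 0.91079142
U = k * uc = 3 * 0.91079142
U = 2.7324

2.7324


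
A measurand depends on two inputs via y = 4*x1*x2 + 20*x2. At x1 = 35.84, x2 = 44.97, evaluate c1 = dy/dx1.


y = 4*x1*x2 + 20*x2
dy/dx1 = 4*x2
Evaluate at x2 = 44.97: c1 = 4 * 44.97
c1 = 179.8800

179.8800


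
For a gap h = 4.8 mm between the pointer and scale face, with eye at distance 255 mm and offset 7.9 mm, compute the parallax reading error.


error = h * offset / d
= 4.8 * 7.9 / 255
= 0.1487

0.1487


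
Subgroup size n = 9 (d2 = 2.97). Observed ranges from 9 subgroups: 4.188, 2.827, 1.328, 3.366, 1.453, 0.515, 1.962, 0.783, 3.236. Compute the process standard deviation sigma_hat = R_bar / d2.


R_bar = (4.188 + 2.827 + 1.328 + 3.366 + 1.453 + 0.515 + 1.962 + 0.783 + 3.236) / 9
R_bar = 19.658 / 9 = 2.1842222
sigma_hat = R_bar / d2 = 2.1842222 / 2.97 = 0.7354

0.7354


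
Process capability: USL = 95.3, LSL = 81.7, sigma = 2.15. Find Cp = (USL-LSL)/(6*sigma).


Cp = (USL - LSL) / (6 * sigma)
= (95.3 - 81.7) / (6 * 2.15)
= 13.6000 / 12.9000
= 1.0543

1.0543


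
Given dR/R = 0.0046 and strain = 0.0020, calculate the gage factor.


GF = (dR/R) / epsilon
= 0.0046 / 0.0020
= 2.3000

2.3000


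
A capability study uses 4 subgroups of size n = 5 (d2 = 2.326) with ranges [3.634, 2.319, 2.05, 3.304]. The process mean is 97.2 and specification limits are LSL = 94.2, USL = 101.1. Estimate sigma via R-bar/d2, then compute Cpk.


R_bar = (3.634 + 2.319 + 2.05 + 3.304) / 4 = 2.82675
sigma = R_bar / d2 = 2.82675 / 2.326 = 1.2152837
Cp = (USL - LSL)/(6*sigma) = (101.1 - 94.2)/(6*1.2152837) = 0.9463
Cpu = (101.1 - 97.2)/(3*1.2152837) = 1.0697
Cpl = (97.2 - 94.2)/(3*1.2152837) = 0.8229
Cpk = min(Cpu, Cpl) = 0.8229

0.8229


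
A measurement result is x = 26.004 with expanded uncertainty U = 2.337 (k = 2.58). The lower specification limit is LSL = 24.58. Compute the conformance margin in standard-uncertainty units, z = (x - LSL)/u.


u = U / k = 2.337 / 2.58 = 0.90581395
margin = |LSL - x| = |24.58 - 26.004| = 1.424
z = margin / u = 1.424 / 0.90581395
z = 1.5721

1.5721


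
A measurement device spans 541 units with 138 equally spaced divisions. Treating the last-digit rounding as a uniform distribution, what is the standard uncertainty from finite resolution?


resolution = range / divisions
resolution = 541 / 138 = 3.9202899
u_res = resolution / (2*sqrt(3))
u_res = 3.9202899 / 3.4641016
u_res = 1.1317

1.1317


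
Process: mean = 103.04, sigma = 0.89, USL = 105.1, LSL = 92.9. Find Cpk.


Cpu = (USL - mean) / (3*sigma) = (105.1 - 103.04) / (3*0.89) = 0.7715
Cpl = (mean - LSL) / (3*sigma) = (103.04 - 92.9) / (3*0.89) = 3.7978
Cpk = min(Cpu, Cpl) = 0.7715

0.7715


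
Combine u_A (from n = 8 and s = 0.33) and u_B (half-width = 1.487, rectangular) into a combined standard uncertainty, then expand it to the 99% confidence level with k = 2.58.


u_A = s / sqrt(n) = 0.33 / sqrt(8) = 0.11667262
u_B = half_width / sqrt(3) = 1.487 / sqrt(3) = 0.85851985
uc = sqrt(u_A^2 + u_B^2) = sqrt(0.11667262^2 + 0.85851985^2) = 0.86641147
U = k * uc = 2.58 * 0.86641147
U = 2.2353

2.2353


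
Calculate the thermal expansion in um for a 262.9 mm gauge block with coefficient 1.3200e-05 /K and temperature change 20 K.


dL = L * alpha * dT
= 262.9 * 1.3200e-05 * 20
= 0.0694056 mm
dL_um = 0.0694056 * 1000 = 69.4056 um

69.4056


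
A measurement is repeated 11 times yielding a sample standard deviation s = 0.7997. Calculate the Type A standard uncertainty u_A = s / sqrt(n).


u_A = s / sqrt(n)
u_A = 0.7997 / sqrt(11)
u_A = 0.7997 / 3.3166248
u_A = 0.2411

0.2411


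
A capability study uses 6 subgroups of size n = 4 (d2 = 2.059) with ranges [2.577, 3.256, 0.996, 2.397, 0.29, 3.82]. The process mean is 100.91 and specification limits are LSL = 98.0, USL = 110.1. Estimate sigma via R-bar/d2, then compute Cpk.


R_bar = (2.577 + 3.256 + 0.996 + 2.397 + 0.29 + 3.82) / 6 = 2.2226667
sigma = R_bar / d2 = 2.2226667 / 2.059 = 1.0794884
Cp = (USL - LSL)/(6*sigma) = (110.1 - 98.0)/(6*1.0794884) = 1.8682
Cpu = (110.1 - 100.91)/(3*1.0794884) = 2.8378
Cpl = (100.91 - 98.0)/(3*1.0794884) = 0.8986
Cpk = min(Cpu, Cpl) = 0.8986

0.8986


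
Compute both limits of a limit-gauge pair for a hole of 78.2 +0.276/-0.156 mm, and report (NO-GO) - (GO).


GO = nominal - lower_tol (smallest hole = maximum material condition)
GO = 78.2 - 0.156 = 78.044
NO-GO = nominal + upper_tol (largest hole = least material condition)
NO-GO = 78.2 + 0.276 = 78.476
spread = NO-GO - GO = 78.476 - 78.044 = 0.4320

0.4320


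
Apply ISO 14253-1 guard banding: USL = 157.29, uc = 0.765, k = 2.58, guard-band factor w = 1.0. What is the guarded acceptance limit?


U = k * uc = 2.58 * 0.765 = 1.9737
guard band g = w * U = 1.0 * 1.9737 = 1.9737
AL = USL - g = 157.29 - 1.9737
AL = 155.3163

155.3163


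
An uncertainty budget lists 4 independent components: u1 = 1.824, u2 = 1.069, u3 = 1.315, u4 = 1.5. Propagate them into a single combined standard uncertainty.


uc = sqrt(1.824^2 + 1.069^2 + 1.315^2 + 1.5^2)
uc = sqrt(8.448962)
uc = 2.9067

2.9067


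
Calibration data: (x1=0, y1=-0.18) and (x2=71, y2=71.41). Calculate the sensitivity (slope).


slope = (y2 - y1) / (x2 - x1)
= (71.41 - -0.18) / (71 - 0)
= 71.5900 / 71
= 1.0083

1.0083


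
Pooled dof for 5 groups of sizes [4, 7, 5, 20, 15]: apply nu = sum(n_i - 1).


nu = sum_i (n_i - 1)
nu = ((4 - 1) + (7 - 1) + (5 - 1) + (20 - 1) + (15 - 1))
nu = 3 + 6 + 4 + 19 + 14
nu = 46

46


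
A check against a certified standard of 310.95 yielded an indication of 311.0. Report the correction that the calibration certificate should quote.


Correction = standard - reading
= 310.95 - 311.0
= -0.0500

-0.0500


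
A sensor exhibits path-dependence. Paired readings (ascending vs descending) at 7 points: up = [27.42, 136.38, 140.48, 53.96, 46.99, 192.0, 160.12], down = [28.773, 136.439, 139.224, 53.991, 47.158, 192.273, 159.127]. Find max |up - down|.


|27.42 - 28.773| = 1.3530
|136.38 - 136.439| = 0.0590
|140.48 - 139.224| = 1.2560
|53.96 - 53.991| = 0.0310
|46.99 - 47.158| = 0.1680
|192.0 - 192.273| = 0.2730
|160.12 - 159.127| = 0.9930
hysteresis = max(diffs) = 1.3530

1.3530


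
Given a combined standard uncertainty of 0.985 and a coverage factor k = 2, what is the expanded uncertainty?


U = k * uc
U = 2 * 0.985
U = 1.9700

1.9700


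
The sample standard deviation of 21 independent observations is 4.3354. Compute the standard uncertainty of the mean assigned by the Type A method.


u_A = s / sqrt(n)
u_A = 4.3354 / sqrt(21)
u_A = 4.3354 / 4.5825757
u_A = 0.9461

0.9461


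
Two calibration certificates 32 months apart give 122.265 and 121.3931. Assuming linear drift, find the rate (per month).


rate = (v2 - v1) / months
= (121.3931 - 122.265) / 32
= -0.8719 / 32
= -0.0272

-0.0272


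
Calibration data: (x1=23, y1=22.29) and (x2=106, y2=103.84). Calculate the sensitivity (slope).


slope = (y2 - y1) / (x2 - x1)
= (103.84 - 22.29) / (106 - 23)
= 81.5500 / 83
= 0.9825

0.9825


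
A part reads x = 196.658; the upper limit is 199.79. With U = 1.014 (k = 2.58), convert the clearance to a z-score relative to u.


u = U / k = 1.014 / 2.58 = 0.39302326
margin = |USL - x| = |199.79 - 196.658| = 3.132
z = margin / u = 3.132 / 0.39302326
z = 7.9690

7.9690


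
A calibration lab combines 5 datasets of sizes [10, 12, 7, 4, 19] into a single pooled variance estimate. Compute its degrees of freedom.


nu = sum_i (n_i - 1)
nu = ((10 - 1) + (12 - 1) + (7 - 1) + (4 - 1) + (19 - 1))
nu = 9 + 11 + 6 + 3 + 18
nu = 47

47


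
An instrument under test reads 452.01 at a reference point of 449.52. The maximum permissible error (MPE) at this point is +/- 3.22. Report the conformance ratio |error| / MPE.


e = indication - reference = 452.01 - 449.52 = 2.4900
|e| = 2.4900
ratio = |e| / MPE = 2.4900 / 3.22
ratio = 0.7733

0.7733


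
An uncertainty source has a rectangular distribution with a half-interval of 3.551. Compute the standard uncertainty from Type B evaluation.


u_B = half_width / sqrt(3)
u_B = 3.551 / 1.7320508
u_B = 2.0502

2.0502


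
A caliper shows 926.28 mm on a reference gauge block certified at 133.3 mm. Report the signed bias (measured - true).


Systematic error = measured - true
= 926.28 - 133.3
= 792.9800

792.9800


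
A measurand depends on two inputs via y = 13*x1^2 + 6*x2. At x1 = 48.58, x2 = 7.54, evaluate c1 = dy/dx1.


y = 13*x1^2 + 6*x2
dy/dx1 = 2*13*x1
Evaluate at x1 = 48.58: c1 = 26 * 48.58
c1 = 1263.0800

1263.0800


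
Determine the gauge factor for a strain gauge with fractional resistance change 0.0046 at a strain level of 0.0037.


GF = (dR/R) / epsilon
= 0.0046 / 0.0037
= 1.2432

1.2432


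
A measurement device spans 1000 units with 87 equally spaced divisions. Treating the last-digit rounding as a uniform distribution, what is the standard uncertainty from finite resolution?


resolution = range / divisions
resolution = 1000 / 87 = 11.494253
u_res = resolution / (2*sqrt(3))
u_res = 11.494253 / 3.4641016
u_res = 3.3181

3.3181


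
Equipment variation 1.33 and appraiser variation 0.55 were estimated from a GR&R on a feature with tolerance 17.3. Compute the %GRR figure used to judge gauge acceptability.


GRR = sqrt(EV^2 + AV^2) = sqrt(1.33^2 + 0.55^2) = 1.4392359
%GRR = GRR / tol * 100 = 1.4392359 / 17.3 * 100
%GRR = 8.3193

8.3193


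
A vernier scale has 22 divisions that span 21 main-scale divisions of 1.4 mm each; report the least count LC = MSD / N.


LC = MSD / n_div
= 1.4 / 22
= 0.0636

0.0636


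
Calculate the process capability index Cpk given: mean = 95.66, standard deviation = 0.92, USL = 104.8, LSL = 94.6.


Cpu = (USL - mean) / (3*sigma) = (104.8 - 95.66) / (3*0.92) = 3.3116
Cpl = (mean - LSL) / (3*sigma) = (95.66 - 94.6) / (3*0.92) = 0.3841
Cpk = min(Cpu, Cpl) = 0.3841

0.3841


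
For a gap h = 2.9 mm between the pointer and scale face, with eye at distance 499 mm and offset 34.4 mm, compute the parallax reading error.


error = h * offset / d
= 2.9 * 34.4 / 499
= 0.1999

0.1999


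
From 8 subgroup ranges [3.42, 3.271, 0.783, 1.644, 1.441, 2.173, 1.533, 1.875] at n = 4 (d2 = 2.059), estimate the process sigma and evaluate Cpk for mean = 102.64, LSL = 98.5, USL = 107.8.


R_bar = (3.42 + 3.271 + 0.783 + 1.644 + 1.441 + 2.173 + 1.533 + 1.875) / 8 = 2.0175
sigma = R_bar / d2 = 2.0175 / 2.059 = 0.97984458
Cp = (USL - LSL)/(6*sigma) = (107.8 - 98.5)/(6*0.97984458) = 1.5819
Cpu = (107.8 - 102.64)/(3*0.97984458) = 1.7554
Cpl = (102.64 - 98.5)/(3*0.97984458) = 1.4084
Cpk = min(Cpu, Cpl) = 1.4084

1.4084


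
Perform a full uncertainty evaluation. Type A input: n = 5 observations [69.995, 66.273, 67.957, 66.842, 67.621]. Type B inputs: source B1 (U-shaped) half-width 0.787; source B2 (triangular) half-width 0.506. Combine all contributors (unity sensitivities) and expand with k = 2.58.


mean = (69.995 + 66.273 + 67.957 + 66.842 + 67.621) / 5 = 67.7376
s = sqrt(sum((x - mean)^2)/(n-1)) = 1.4234412
u_A = s / sqrt(n) = 1.4234412 / sqrt(5) = 0.63658226
u_B1 = 0.787 / sqrt(2) = 0.55649304
u_B2 = 0.506 / sqrt(6) = 0.20657363
uc = sqrt(0.63658226^2 + 0.55649304^2 + 0.20657363^2) = 0.87039884
U = k * uc = 2.58 * 0.87039884
U = 2.2456

2.2456


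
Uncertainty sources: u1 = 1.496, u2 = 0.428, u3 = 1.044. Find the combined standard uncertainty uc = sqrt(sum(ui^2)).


uc = sqrt(1.496^2 + 0.428^2 + 1.044^2)
uc = sqrt(3.511136)
uc = 1.8738

1.8738


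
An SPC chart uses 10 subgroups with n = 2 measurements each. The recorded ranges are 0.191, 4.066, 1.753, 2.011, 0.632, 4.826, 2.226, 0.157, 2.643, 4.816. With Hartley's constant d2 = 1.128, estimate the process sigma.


R_bar = (0.191 + 4.066 + 1.753 + 2.011 + 0.632 + 4.826 + 2.226 + 0.157 + 2.643 + 4.816) / 10
R_bar = 23.321 / 10 = 2.3321
sigma_hat = R_bar / d2 = 2.3321 / 1.128 = 2.0675

2.0675


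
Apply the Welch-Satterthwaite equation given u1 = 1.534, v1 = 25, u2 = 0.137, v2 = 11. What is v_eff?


uc = sqrt(u1^2 + u2^2) = sqrt(1.534^2 + 0.137^2) = 1.5401055
v_eff = uc^4 / (u1^4/v1 + u2^4/v2)
= 1.5401055^4 / (1.534^4/25 + 0.137^4/11)
= 5.626028 / 0.22152575
v_eff = 25.3967

25.3967


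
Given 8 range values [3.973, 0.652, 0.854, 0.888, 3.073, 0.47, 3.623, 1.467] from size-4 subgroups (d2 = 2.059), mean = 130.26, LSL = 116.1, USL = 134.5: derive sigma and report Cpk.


R_bar = (3.973 + 0.652 + 0.854 + 0.888 + 3.073 + 0.47 + 3.623 + 1.467) / 8 = 1.875
sigma = R_bar / d2 = 1.875 / 2.059 = 0.91063623
Cp = (USL - LSL)/(6*sigma) = (134.5 - 116.1)/(6*0.91063623) = 3.3676
Cpu = (134.5 - 130.26)/(3*0.91063623) = 1.5520
Cpl = (130.26 - 116.1)/(3*0.91063623) = 5.1832
Cpk = min(Cpu, Cpl) = 1.5520

1.5520


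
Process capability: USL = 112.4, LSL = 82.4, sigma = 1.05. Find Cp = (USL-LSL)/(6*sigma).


Cp = (USL - LSL) / (6 * sigma)
= (112.4 - 82.4) / (6 * 1.05)
= 30.0000 / 6.3000
= 4.7619

4.7619


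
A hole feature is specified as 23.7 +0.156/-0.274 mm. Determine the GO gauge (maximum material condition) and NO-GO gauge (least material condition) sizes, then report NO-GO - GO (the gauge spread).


GO = nominal - lower_tol (smallest hole = maximum material condition)
GO = 23.7 - 0.274 = 23.426
NO-GO = nominal + upper_tol (largest hole = least material condition)
NO-GO = 23.7 + 0.156 = 23.856
spread = NO-GO - GO = 23.856 - 23.426 = 0.4300

0.4300


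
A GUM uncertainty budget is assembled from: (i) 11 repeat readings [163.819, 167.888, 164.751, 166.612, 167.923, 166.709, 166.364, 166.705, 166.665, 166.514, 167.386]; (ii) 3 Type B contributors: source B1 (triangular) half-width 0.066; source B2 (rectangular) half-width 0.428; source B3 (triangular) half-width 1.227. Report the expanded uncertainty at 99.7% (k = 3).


mean = (163.819 + 167.888 + 164.751 + 166.612 + 167.923 + 166.709 + 166.364 + 166.705 + 166.665 + 166.514 + 167.386) / 11 = 166.4850909
s = sqrt(sum((x - mean)^2)/(n-1)) = 1.2298355
u_A = s / sqrt(n) = 1.2298355 / sqrt(11) = 0.37080936
u_B1 = 0.066 / sqrt(6) = 0.026944387
u_B2 = 0.428 / sqrt(3) = 0.24710592
u_B3 = 1.227 / sqrt(6) = 0.50092065
uc = sqrt(0.37080936^2 + 0.026944387^2 + 0.24710592^2 + 0.50092065^2) = 0.67097572
U = k * uc = 3 * 0.67097572
U = 2.0129

2.0129


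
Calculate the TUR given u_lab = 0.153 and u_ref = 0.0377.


TUR = u_lab / u_ref
= 0.153 / 0.0377
= 4.0584

4.0584


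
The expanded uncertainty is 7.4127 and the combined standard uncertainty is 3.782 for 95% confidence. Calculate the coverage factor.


k = U / uc
k = 7.4127 / 3.782
k = 1.96

1.96


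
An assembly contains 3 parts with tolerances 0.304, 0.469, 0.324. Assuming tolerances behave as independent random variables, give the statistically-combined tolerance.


RSS = sqrt(0.304^2 + 0.469^2 + 0.324^2)
= sqrt(0.417353)
= 0.6460

0.6460


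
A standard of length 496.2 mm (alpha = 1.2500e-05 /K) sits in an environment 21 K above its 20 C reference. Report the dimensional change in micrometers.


dL = L * alpha * dT
= 496.2 * 1.2500e-05 * 21
= 0.1302525 mm
dL_um = 0.1302525 * 1000 = 130.2525 um

130.2525


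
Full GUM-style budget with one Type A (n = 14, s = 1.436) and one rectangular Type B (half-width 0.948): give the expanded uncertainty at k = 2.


u_A = s / sqrt(n) = 1.436 / sqrt(14) = 0.38378714
u_B = half_width / sqrt(3) = 0.948 / sqrt(3) = 0.54732806
uc = sqrt(u_A^2 + u_B^2) = sqrt(0.38378714^2 + 0.54732806^2) = 0.66847631
U = k * uc = 2 * 0.66847631
U = 1.3370

1.3370


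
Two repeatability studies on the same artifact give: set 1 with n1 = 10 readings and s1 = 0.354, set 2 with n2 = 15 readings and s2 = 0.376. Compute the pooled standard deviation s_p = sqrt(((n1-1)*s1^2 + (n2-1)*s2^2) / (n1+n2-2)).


s_p = sqrt(((n1-1)*s1^2 + (n2-1)*s2^2) / (n1+n2-2))
numerator = (10-1)*0.354^2 + (15-1)*0.376^2 = 1.127844 + 1.979264 = 3.107108
denominator = 10 + 15 - 2 = 23
s_p^2 = 3.107108 / 23 = 0.13509165
s_p = sqrt(0.13509165) = 0.3675

0.3675


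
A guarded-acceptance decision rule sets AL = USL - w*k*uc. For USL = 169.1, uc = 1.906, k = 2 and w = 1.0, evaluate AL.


U = k * uc = 2 * 1.906 = 3.812
guard band g = w * U = 1.0 * 3.812 = 3.812
AL = USL - g = 169.1 - 3.812
AL = 165.2880

165.2880


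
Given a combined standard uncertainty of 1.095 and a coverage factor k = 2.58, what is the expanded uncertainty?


U = k * uc
U = 2.58 * 1.095
U = 2.8251

2.8251


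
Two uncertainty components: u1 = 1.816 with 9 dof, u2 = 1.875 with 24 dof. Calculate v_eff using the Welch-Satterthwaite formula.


uc = sqrt(u1^2 + u2^2) = sqrt(1.816^2 + 1.875^2) = 2.6102645
v_eff = uc^4 / (u1^4/v1 + u2^4/v2)
= 2.6102645^4 / (1.816^4/9 + 1.875^4/24)
= 46.42352 / 1.7234124
v_eff = 26.9370

26.9370


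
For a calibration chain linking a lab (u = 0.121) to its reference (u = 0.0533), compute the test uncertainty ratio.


TUR = u_lab / u_ref
= 0.121 / 0.0533
= 2.2702

2.2702


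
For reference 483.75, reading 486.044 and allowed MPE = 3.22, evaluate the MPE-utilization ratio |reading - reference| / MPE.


e = indication - reference = 486.044 - 483.75 = 2.2940
|e| = 2.2940
ratio = |e| / MPE = 2.2940 / 3.22
ratio = 0.7124

0.7124


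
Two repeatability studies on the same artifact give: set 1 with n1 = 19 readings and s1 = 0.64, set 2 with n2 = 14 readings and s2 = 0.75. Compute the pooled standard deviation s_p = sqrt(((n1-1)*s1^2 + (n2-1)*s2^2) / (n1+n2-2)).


s_p = sqrt(((n1-1)*s1^2 + (n2-1)*s2^2) / (n1+n2-2))
numerator = (19-1)*0.64^2 + (14-1)*0.75^2 = 7.3728 + 7.3125 = 14.6853
denominator = 19 + 14 - 2 = 31
s_p^2 = 14.6853 / 31 = 0.47371935
s_p = sqrt(0.47371935) = 0.6883

0.6883


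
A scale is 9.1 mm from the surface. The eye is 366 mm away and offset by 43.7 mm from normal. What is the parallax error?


error = h * offset / d
= 9.1 * 43.7 / 366
= 1.0865

1.0865


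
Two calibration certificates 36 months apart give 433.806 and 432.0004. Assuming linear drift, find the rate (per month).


rate = (v2 - v1) / months
= (432.0004 - 433.806) / 36
= -1.8056 / 36
= -0.0502

-0.0502


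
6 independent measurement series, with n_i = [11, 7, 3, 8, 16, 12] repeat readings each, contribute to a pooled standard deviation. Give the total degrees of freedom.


nu = sum_i (n_i - 1)
nu = ((11 - 1) + (7 - 1) + (3 - 1) + (8 - 1) + (16 - 1) + (12 - 1))
nu = 10 + 6 + 2 + 7 + 15 + 11
nu = 51

51


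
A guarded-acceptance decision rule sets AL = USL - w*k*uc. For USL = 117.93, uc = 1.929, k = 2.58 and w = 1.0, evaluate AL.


U = k * uc = 2.58 * 1.929 = 4.97682
guard band g = w * U = 1.0 * 4.97682 = 4.97682
AL = USL - g = 117.93 - 4.97682
AL = 112.9532

112.9532


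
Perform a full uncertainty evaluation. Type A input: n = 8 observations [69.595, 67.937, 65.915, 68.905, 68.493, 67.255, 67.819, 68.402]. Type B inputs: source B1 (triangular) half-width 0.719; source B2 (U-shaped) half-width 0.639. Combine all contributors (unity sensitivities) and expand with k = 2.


mean = (69.595 + 67.937 + 65.915 + 68.905 + 68.493 + 67.255 + 67.819 + 68.402) / 8 = 68.040125
s = sqrt(sum((x - mean)^2)/(n-1)) = 1.1144379
u_A = s / sqrt(n) = 1.1144379 / sqrt(8) = 0.3940133
u_B1 = 0.719 / sqrt(6) = 0.29353052
u_B2 = 0.639 / sqrt(2) = 0.45184123
uc = sqrt(0.3940133^2 + 0.29353052^2 + 0.45184123^2) = 0.66750816
U = k * uc = 2 * 0.66750816
U = 1.3350

1.3350


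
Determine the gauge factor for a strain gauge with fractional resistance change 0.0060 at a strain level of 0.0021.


GF = (dR/R) / epsilon
= 0.0060 / 0.0021
= 2.8571

2.8571


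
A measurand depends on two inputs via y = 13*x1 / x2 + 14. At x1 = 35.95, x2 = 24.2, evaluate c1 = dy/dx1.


y = 13*x1 / x2 + 14
dy/dx1 = 13/x2
Evaluate at x2 = 24.2: c1 = 13 / 24.2
c1 = 0.5372

0.5372


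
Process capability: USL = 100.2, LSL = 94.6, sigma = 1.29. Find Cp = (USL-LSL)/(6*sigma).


Cp = (USL - LSL) / (6 * sigma)
= (100.2 - 94.6) / (6 * 1.29)
= 5.6000 / 7.7400
= 0.7235

0.7235


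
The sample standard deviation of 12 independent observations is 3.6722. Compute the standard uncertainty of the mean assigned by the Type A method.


u_A = s / sqrt(n)
u_A = 3.6722 / sqrt(12)
u_A = 3.6722 / 3.4641016
u_A = 1.0601

1.0601


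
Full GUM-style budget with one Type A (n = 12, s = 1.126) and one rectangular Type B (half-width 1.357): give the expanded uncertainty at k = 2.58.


u_A = s / sqrt(n) = 1.126 / sqrt(12) = 0.3250482
u_B = half_width / sqrt(3) = 1.357 / sqrt(3) = 0.78346432
uc = sqrt(u_A^2 + u_B^2) = sqrt(0.3250482^2 + 0.78346432^2) = 0.84821735
U = k * uc = 2.58 * 0.84821735
U = 2.1884

2.1884


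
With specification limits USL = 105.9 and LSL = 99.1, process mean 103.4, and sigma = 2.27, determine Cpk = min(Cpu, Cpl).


Cpu = (USL - mean) / (3*sigma) = (105.9 - 103.4) / (3*2.27) = 0.3671
Cpl = (mean - LSL) / (3*sigma) = (103.4 - 99.1) / (3*2.27) = 0.6314
Cpk = min(Cpu, Cpl) = 0.3671

0.3671


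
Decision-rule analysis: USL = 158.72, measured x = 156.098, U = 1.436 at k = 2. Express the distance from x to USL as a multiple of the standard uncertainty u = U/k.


u = U / k = 1.436 / 2 = 0.718
margin = |USL - x| = |158.72 - 156.098| = 2.622
z = margin / u = 2.622 / 0.718
z = 3.6518

3.6518


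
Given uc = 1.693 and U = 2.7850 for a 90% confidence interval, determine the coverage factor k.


k = U / uc
k = 2.7850 / 1.693
k = 1.645

1.645


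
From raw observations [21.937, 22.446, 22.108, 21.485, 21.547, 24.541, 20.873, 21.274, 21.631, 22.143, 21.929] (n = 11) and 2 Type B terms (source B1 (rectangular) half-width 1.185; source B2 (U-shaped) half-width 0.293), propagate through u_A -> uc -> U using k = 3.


mean = (21.937 + 22.446 + 22.108 + 21.485 + 21.547 + 24.541 + 20.873 + 21.274 + 21.631 + 22.143 + 21.929) / 11 = 21.99218182
s = sqrt(sum((x - mean)^2)/(n-1)) = 0.95393122
u_A = s / sqrt(n) = 0.95393122 / sqrt(11) = 0.28762108
u_B1 = 1.185 / sqrt(3) = 0.68416007
u_B2 = 0.293 / sqrt(2) = 0.20718229
uc = sqrt(0.28762108^2 + 0.68416007^2 + 0.20718229^2) = 0.77053578
U = k * uc = 3 * 0.77053578
U = 2.3116

2.3116


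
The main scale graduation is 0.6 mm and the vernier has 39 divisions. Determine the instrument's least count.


LC = MSD / n_div
= 0.6 / 39
= 0.0154

0.0154


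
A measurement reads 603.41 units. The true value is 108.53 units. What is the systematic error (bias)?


Systematic error = measured - true
= 603.41 - 108.53
= 494.8800

494.8800


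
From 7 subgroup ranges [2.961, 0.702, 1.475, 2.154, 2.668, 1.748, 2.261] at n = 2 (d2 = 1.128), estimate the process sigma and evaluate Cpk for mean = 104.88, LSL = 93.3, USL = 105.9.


R_bar = (2.961 + 0.702 + 1.475 + 2.154 + 2.668 + 1.748 + 2.261) / 7 = 1.9955714
sigma = R_bar / d2 = 1.9955714 / 1.128 = 1.7691236
Cp = (USL - LSL)/(6*sigma) = (105.9 - 93.3)/(6*1.7691236) = 1.1870
Cpu = (105.9 - 104.88)/(3*1.7691236) = 0.1922
Cpl = (104.88 - 93.3)/(3*1.7691236) = 2.1819
Cpk = min(Cpu, Cpl) = 0.1922

0.1922


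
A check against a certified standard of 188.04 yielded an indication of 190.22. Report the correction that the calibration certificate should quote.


Correction = standard - reading
= 188.04 - 190.22
= -2.1800

-2.1800


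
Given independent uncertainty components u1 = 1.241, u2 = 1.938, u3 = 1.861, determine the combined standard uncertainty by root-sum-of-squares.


uc = sqrt(1.241^2 + 1.938^2 + 1.861^2)
uc = sqrt(8.759246)
uc = 2.9596

2.9596


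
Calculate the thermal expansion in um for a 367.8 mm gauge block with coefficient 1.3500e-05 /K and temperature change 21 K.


dL = L * alpha * dT
= 367.8 * 1.3500e-05 * 21
= 0.1042713 mm
dL_um = 0.1042713 * 1000 = 104.2713 um

104.2713


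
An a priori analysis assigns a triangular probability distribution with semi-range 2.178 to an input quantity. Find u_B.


u_B = half_width / sqrt(6)
u_B = 2.178 / 2.4494897
u_B = 0.8892

0.8892


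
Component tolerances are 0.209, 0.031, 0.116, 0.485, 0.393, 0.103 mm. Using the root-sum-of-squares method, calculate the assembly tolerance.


RSS = sqrt(0.209^2 + 0.031^2 + 0.116^2 + 0.485^2 + 0.393^2 + 0.103^2)
= sqrt(0.458381)
= 0.6770

0.6770


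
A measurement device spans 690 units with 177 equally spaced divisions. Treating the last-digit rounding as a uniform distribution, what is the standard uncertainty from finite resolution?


resolution = range / divisions
resolution = 690 / 177 = 3.8983051
u_res = resolution / (2*sqrt(3))
u_res = 3.8983051 / 3.4641016
u_res = 1.1253

1.1253
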